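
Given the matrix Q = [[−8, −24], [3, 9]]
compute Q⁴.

[[−8, −24], [3, 9]]

Q² = Q (a projection; rank 1, trace 1), so Q⁴ = Q.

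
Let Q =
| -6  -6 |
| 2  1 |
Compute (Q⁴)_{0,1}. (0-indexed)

390

tr Q = -5 and det Q = 6, so the characteristic polynomial is λ² − (-5)λ + (6) with roots -3 and -2.
Eigenvectors give P = [[-2, -3], [1, 2]] with P⁻¹ = [[-2, -3], [1, 2]], and Q = P·diag(-3, -2)·P⁻¹.
Then Q⁴ = P·diag(81, 16)·P⁻¹ = [[-162, -48], [81, 32]] · [[-2, -3], [1, 2]] = [[276, 390], [-130, -179]].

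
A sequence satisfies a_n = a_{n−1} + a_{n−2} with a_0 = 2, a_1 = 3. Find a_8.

With companion matrix B = [[1, 1], [1, 0]], [a_n, a_{n−1}]ᵀ = B·[a_{n−1}, a_{n−2}]ᵀ, so [a_8, a_7]ᵀ = B⁷·[a_1, a_0]ᵀ.
B⁷ = [[21, 13], [13, 8]], giving [a_8, a_7]ᵀ = [[89], [55]].

89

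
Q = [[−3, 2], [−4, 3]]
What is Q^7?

[[−3, 2], [−4, 3]]

Q² = I (check: tr Q = 0 and det Q = −1), so Q^7 = Q since 7 is odd.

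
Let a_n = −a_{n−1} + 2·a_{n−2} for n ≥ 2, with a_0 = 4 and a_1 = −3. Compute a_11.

−4777

With companion matrix A = [[−1, 2], [1, 0]], [a_n, a_{n−1}]ᵀ = A·[a_{n−1}, a_{n−2}]ᵀ, so [a_11, a_10]ᵀ = A¹⁰·[a_1, a_0]ᵀ.
A¹⁰ = [[683, −682], [−341, 342]], giving [a_11, a_10]ᵀ = [[−4777], [2391]].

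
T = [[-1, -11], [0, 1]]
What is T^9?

T² = I (check: tr T = 0 and det T = -1), so T^9 = T since 9 is odd.

[[-1, -11], [0, 1]]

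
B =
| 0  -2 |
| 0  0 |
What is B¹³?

[[0, 0], [0, 0]]

B is strictly triangular, hence nilpotent: B² = 0, so B¹³ = 0.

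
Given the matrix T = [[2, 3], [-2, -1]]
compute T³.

[[-10, -9], [6, -1]]

T² = [[-2, 3], [-2, -5]]
T³ = [[-10, -9], [6, -1]]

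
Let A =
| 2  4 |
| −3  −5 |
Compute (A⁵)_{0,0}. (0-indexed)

tr A = −3 and det A = 2, so the characteristic polynomial is λ² − (−3)λ + (2) with roots −1 and −2.
Eigenvectors give P = [[−4, −1], [3, 1]] with P⁻¹ = [[−1, −1], [3, 4]], and A = P·diag(−1, −2)·P⁻¹.
Then A⁵ = P·diag(−1, −32)·P⁻¹ = [[4, 32], [−3, −32]] · [[−1, −1], [3, 4]] = [[92, 124], [−93, −125]].

92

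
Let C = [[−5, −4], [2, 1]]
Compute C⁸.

[[13121, 13120], [−6560, −6559]]

tr C = −4 and det C = 3, so the characteristic polynomial is λ² − (−4)λ + (3) with roots −3 and −1.
Eigenvectors give P = [[−2, −1], [1, 1]] with P⁻¹ = [[−1, −1], [1, 2]], and C = P·diag(−3, −1)·P⁻¹.
Then C⁸ = P·diag(6561, 1)·P⁻¹ = [[−13122, −1], [6561, 1]] · [[−1, −1], [1, 2]] = [[13121, 13120], [−6560, −6559]].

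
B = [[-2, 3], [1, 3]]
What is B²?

[[7, 3], [1, 12]]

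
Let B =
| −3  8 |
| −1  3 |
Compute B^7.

[[−3, 8], [−1, 3]]

B² = I (check: tr B = 0 and det B = −1), so B^7 = B since 7 is odd.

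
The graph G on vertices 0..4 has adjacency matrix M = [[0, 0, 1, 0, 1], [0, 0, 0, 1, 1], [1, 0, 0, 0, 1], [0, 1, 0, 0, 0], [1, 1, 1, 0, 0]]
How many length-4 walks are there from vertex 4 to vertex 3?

The number of length-4 walks from vertex 4 to vertex 3 is entry (4,3) of M⁴, where M is the adjacency matrix.
M² = [[2, 1, 1, 0, 1], [1, 2, 1, 0, 0], [1, 1, 2, 0, 1], [0, 0, 0, 1, 1], [1, 0, 1, 1, 3]]
M³ = [[2, 1, 3, 1, 4], [1, 0, 1, 2, 4], [3, 1, 2, 1, 4], [1, 2, 1, 0, 0], [4, 4, 4, 0, 2]]
M⁴ = [[7, 5, 6, 1, 6], [5, 6, 5, 0, 2], [6, 5, 7, 1, 6], [1, 0, 1, 2, 4], [6, 2, 6, 4, 12]]

4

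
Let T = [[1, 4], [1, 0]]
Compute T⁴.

[[29, 36], [9, 20]]

T² = [[5, 4], [1, 4]]
T³ = [[9, 20], [5, 4]]
T⁴ = [[29, 36], [9, 20]]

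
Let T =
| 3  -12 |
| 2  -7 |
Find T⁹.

tr T = -4 and det T = 3, so the characteristic polynomial is λ² − (-4)λ + (3) with roots -3 and -1.
Eigenvectors give P = [[2, -3], [1, -1]] with P⁻¹ = [[-1, 3], [-1, 2]], and T = P·diag(-3, -1)·P⁻¹.
Then T⁹ = P·diag(-19683, -1)·P⁻¹ = [[-39366, 3], [-19683, 1]] · [[-1, 3], [-1, 2]] = [[39363, -118092], [19682, -59047]].

[[39363, -118092], [19682, -59047]]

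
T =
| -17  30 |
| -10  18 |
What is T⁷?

[[-7073, 13890], [-4630, 9132]]

tr T = 1 and det T = -6, so the characteristic polynomial is λ² − (1)λ + (-6) with roots 3 and -2.
Eigenvectors give P = [[3, -2], [2, -1]] with P⁻¹ = [[-1, 2], [-2, 3]], and T = P·diag(3, -2)·P⁻¹.
Then T⁷ = P·diag(2187, -128)·P⁻¹ = [[6561, 256], [4374, 128]] · [[-1, 2], [-2, 3]] = [[-7073, 13890], [-4630, 9132]].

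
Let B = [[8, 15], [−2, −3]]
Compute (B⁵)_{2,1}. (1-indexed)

tr B = 5 and det B = 6, so the characteristic polynomial is λ² − (5)λ + (6) with roots 3 and 2.
Eigenvectors give P = [[−3, −5], [1, 2]] with P⁻¹ = [[−2, −5], [1, 3]], and B = P·diag(3, 2)·P⁻¹.
Then B⁵ = P·diag(243, 32)·P⁻¹ = [[−729, −160], [243, 64]] · [[−2, −5], [1, 3]] = [[1298, 3165], [−422, −1023]].

−422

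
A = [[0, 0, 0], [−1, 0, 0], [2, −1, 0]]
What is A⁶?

[[0, 0, 0], [0, 0, 0], [0, 0, 0]]

A is strictly triangular, hence nilpotent: A³ = 0, so A⁶ = 0.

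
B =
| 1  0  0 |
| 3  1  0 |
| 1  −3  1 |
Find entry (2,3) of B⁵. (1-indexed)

B = I + N where N = [[0, 0, 0], [3, 0, 0], [1, −3, 0]] is strictly lower-triangular, so N³ = 0.
(I + N)⁵ = I + 5·N + 10·N² = [[1, 0, 0], [15, 1, 0], [−85, −15, 1]].

0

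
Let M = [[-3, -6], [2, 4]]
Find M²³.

[[-3, -6], [2, 4]]

M² = M (a projection; rank 1, trace 1), so M²³ = M.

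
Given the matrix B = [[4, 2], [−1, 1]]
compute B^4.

[[146, 130], [−65, −49]]

tr B = 5 and det B = 6, so the characteristic polynomial is λ² − (5)λ + (6) with roots 3 and 2.
Eigenvectors give P = [[−2, −1], [1, 1]] with P⁻¹ = [[−1, −1], [1, 2]], and B = P·diag(3, 2)·P⁻¹.
Then B^4 = P·diag(81, 16)·P⁻¹ = [[−162, −16], [81, 16]] · [[−1, −1], [1, 2]] = [[146, 130], [−65, −49]].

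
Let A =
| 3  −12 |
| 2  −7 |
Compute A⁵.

tr A = −4 and det A = 3, so the characteristic polynomial is λ² − (−4)λ + (3) with roots −1 and −3.
Eigenvectors give P = [[−3, −2], [−1, −1]] with P⁻¹ = [[−1, 2], [1, −3]], and A = P·diag(−1, −3)·P⁻¹.
Then A⁵ = P·diag(−1, −243)·P⁻¹ = [[3, 486], [1, 243]] · [[−1, 2], [1, −3]] = [[483, −1452], [242, −727]].

[[483, −1452], [242, −727]]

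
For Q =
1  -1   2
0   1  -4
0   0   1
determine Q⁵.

[[1, -5, 50], [0, 1, -20], [0, 0, 1]]

Q = I + N where N = [[0, -1, 2], [0, 0, -4], [0, 0, 0]] is strictly upper-triangular, so N³ = 0.
(I + N)⁵ = I + 5·N + 10·N² = [[1, -5, 50], [0, 1, -20], [0, 0, 1]].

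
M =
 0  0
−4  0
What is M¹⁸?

M is strictly triangular, hence nilpotent: M² = 0, so M¹⁸ = 0.

[[0, 0], [0, 0]]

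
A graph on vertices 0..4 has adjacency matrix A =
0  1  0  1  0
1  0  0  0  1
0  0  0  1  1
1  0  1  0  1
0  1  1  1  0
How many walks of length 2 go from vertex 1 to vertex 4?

The number of length-2 walks from vertex 1 to vertex 4 is entry (1,4) of A^2, where A is the adjacency matrix.
A^2 = [[2, 0, 1, 0, 2], [0, 2, 1, 2, 0], [1, 1, 2, 1, 1], [0, 2, 1, 3, 1], [2, 0, 1, 1, 3]]

0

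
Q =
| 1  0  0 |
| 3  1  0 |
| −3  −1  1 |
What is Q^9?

Q = I + N where N = [[0, 0, 0], [3, 0, 0], [−3, −1, 0]] is strictly lower-triangular, so N^3 = 0.
(I + N)^9 = I + 9·N + 36·N^2 = [[1, 0, 0], [27, 1, 0], [−135, −9, 1]].

[[1, 0, 0], [27, 1, 0], [−135, −9, 1]]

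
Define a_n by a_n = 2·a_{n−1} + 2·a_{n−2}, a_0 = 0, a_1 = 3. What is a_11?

54816

With companion matrix M = [[2, 2], [1, 0]], [a_n, a_{n−1}]ᵀ = M·[a_{n−1}, a_{n−2}]ᵀ, so [a_11, a_10]ᵀ = M¹⁰·[a_1, a_0]ᵀ.
M¹⁰ = [[18272, 13376], [6688, 4896]], giving [a_11, a_10]ᵀ = [[54816], [20064]].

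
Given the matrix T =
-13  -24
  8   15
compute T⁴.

tr T = 2 and det T = -3, so the characteristic polynomial is λ² − (2)λ + (-3) with roots -1 and 3.
Eigenvectors give P = [[-2, -3], [1, 2]] with P⁻¹ = [[-2, -3], [1, 2]], and T = P·diag(-1, 3)·P⁻¹.
Then T⁴ = P·diag(1, 81)·P⁻¹ = [[-2, -243], [1, 162]] · [[-2, -3], [1, 2]] = [[-239, -480], [160, 321]].

[[-239, -480], [160, 321]]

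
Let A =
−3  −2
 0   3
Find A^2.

[[9, 0], [0, 9]]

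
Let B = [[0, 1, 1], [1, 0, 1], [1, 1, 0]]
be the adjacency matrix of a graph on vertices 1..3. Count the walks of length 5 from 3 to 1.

The number of length-5 walks from vertex 3 to vertex 1 is entry (3,1) of B⁵, where B is the adjacency matrix.
B² = [[2, 1, 1], [1, 2, 1], [1, 1, 2]]
B³ = [[2, 3, 3], [3, 2, 3], [3, 3, 2]]
B⁴ = [[6, 5, 5], [5, 6, 5], [5, 5, 6]]
B⁵ = [[10, 11, 11], [11, 10, 11], [11, 11, 10]]

11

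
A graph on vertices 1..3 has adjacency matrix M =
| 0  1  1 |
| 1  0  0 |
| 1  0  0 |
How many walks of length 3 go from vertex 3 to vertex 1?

2

The number of length-3 walks from vertex 3 to vertex 1 is entry (3,1) of M³, where M is the adjacency matrix.
M² = [[2, 0, 0], [0, 1, 1], [0, 1, 1]]
M³ = [[0, 2, 2], [2, 0, 0], [2, 0, 0]]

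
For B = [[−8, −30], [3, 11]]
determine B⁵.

[[−278, −930], [93, 311]]

tr B = 3 and det B = 2, so the characteristic polynomial is λ² − (3)λ + (2) with roots 1 and 2.
Eigenvectors give P = [[10, −3], [−3, 1]] with P⁻¹ = [[1, 3], [3, 10]], and B = P·diag(1, 2)·P⁻¹.
Then B⁵ = P·diag(1, 32)·P⁻¹ = [[10, −96], [−3, 32]] · [[1, 3], [3, 10]] = [[−278, −930], [93, 311]].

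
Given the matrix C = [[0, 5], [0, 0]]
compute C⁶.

[[0, 0], [0, 0]]

C is strictly triangular, hence nilpotent: C² = 0, so C⁶ = 0.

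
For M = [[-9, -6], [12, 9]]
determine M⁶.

tr M = 0 and det M = -9, so the characteristic polynomial is λ² − (0)λ + (-9) with roots 3 and -3.
Eigenvectors give P = [[-1, -1], [2, 1]] with P⁻¹ = [[1, 1], [-2, -1]], and M = P·diag(3, -3)·P⁻¹.
Then M⁶ = P·diag(729, 729)·P⁻¹ = [[-729, -729], [1458, 729]] · [[1, 1], [-2, -1]] = [[729, 0], [0, 729]].

[[729, 0], [0, 729]]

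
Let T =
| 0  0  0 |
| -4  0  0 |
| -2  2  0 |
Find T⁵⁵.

T is strictly triangular, hence nilpotent: T³ = 0, so T⁵⁵ = 0.

[[0, 0, 0], [0, 0, 0], [0, 0, 0]]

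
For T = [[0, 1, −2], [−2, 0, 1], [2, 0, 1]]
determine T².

[[−6, 0, −1], [2, −2, 5], [2, 2, −3]]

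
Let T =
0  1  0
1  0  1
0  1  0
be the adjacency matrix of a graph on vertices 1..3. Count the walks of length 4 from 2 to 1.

The number of length-4 walks from vertex 2 to vertex 1 is entry (2,1) of T⁴, where T is the adjacency matrix.
T² = [[1, 0, 1], [0, 2, 0], [1, 0, 1]]
T³ = [[0, 2, 0], [2, 0, 2], [0, 2, 0]]
T⁴ = [[2, 0, 2], [0, 4, 0], [2, 0, 2]]

0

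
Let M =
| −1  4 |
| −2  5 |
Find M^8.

tr M = 4 and det M = 3, so the characteristic polynomial is λ² − (4)λ + (3) with roots 1 and 3.
Eigenvectors give P = [[2, 1], [1, 1]] with P⁻¹ = [[1, −1], [−1, 2]], and M = P·diag(1, 3)·P⁻¹.
Then M^8 = P·diag(1, 6561)·P⁻¹ = [[2, 6561], [1, 6561]] · [[1, −1], [−1, 2]] = [[−6559, 13120], [−6560, 13121]].

[[−6559, 13120], [−6560, 13121]]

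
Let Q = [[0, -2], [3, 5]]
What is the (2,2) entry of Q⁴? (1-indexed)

211

tr Q = 5 and det Q = 6, so the characteristic polynomial is λ² − (5)λ + (6) with roots 3 and 2.
Eigenvectors give P = [[2, 1], [-3, -1]] with P⁻¹ = [[-1, -1], [3, 2]], and Q = P·diag(3, 2)·P⁻¹.
Then Q⁴ = P·diag(81, 16)·P⁻¹ = [[162, 16], [-243, -16]] · [[-1, -1], [3, 2]] = [[-114, -130], [195, 211]].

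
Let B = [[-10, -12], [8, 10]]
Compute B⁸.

tr B = 0 and det B = -4, so the characteristic polynomial is λ² − (0)λ + (-4) with roots -2 and 2.
Eigenvectors give P = [[3, -1], [-2, 1]] with P⁻¹ = [[1, 1], [2, 3]], and B = P·diag(-2, 2)·P⁻¹.
Then B⁸ = P·diag(256, 256)·P⁻¹ = [[768, -256], [-512, 256]] · [[1, 1], [2, 3]] = [[256, 0], [0, 256]].

[[256, 0], [0, 256]]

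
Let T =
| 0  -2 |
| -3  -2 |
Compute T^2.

[[6, 4], [6, 10]]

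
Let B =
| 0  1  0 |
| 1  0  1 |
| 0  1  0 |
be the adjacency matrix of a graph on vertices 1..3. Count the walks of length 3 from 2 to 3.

The number of length-3 walks from vertex 2 to vertex 3 is entry (2,3) of B^3, where B is the adjacency matrix.
B^2 = [[1, 0, 1], [0, 2, 0], [1, 0, 1]]
B^3 = [[0, 2, 0], [2, 0, 2], [0, 2, 0]]

2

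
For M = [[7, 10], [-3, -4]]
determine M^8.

tr M = 3 and det M = 2, so the characteristic polynomial is λ² − (3)λ + (2) with roots 1 and 2.
Eigenvectors give P = [[-5, -2], [3, 1]] with P⁻¹ = [[1, 2], [-3, -5]], and M = P·diag(1, 2)·P⁻¹.
Then M^8 = P·diag(1, 256)·P⁻¹ = [[-5, -512], [3, 256]] · [[1, 2], [-3, -5]] = [[1531, 2550], [-765, -1274]].

[[1531, 2550], [-765, -1274]]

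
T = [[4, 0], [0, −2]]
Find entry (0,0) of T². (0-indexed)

16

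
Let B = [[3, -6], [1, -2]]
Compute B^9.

B² = B (a projection; rank 1, trace 1), so B^9 = B.

[[3, -6], [1, -2]]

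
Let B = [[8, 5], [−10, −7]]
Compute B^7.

tr B = 1 and det B = −6, so the characteristic polynomial is λ² − (1)λ + (−6) with roots 3 and −2.
Eigenvectors give P = [[−1, −1], [1, 2]] with P⁻¹ = [[−2, −1], [1, 1]], and B = P·diag(3, −2)·P⁻¹.
Then B^7 = P·diag(2187, −128)·P⁻¹ = [[−2187, 128], [2187, −256]] · [[−2, −1], [1, 1]] = [[4502, 2315], [−4630, −2443]].

[[4502, 2315], [−4630, −2443]]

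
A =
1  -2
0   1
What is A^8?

[[1, -16], [0, 1]]

A = I + N where N = [[0, -2], [0, 0]] is strictly upper-triangular, so N^2 = 0.
(I + N)^8 = I + 8·N = [[1, -16], [0, 1]].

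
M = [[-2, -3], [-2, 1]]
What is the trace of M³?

M² = [[10, 3], [2, 7]]
M³ = [[-26, -27], [-18, 1]]

-25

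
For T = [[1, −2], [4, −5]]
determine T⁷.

tr T = −4 and det T = 3, so the characteristic polynomial is λ² − (−4)λ + (3) with roots −3 and −1.
Eigenvectors give P = [[−1, 1], [−2, 1]] with P⁻¹ = [[1, −1], [2, −1]], and T = P·diag(−3, −1)·P⁻¹.
Then T⁷ = P·diag(−2187, −1)·P⁻¹ = [[2187, −1], [4374, −1]] · [[1, −1], [2, −1]] = [[2185, −2186], [4372, −4373]].

[[2185, −2186], [4372, −4373]]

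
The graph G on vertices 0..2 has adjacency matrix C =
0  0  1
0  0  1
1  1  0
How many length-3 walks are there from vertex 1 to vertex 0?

0

The number of length-3 walks from vertex 1 to vertex 0 is entry (1,0) of C^3, where C is the adjacency matrix.
C^2 = [[1, 1, 0], [1, 1, 0], [0, 0, 2]]
C^3 = [[0, 0, 2], [0, 0, 2], [2, 2, 0]]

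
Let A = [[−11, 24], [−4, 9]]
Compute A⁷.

tr A = −2 and det A = −3, so the characteristic polynomial is λ² − (−2)λ + (−3) with roots −3 and 1.
Eigenvectors give P = [[3, 2], [1, 1]] with P⁻¹ = [[1, −2], [−1, 3]], and A = P·diag(−3, 1)·P⁻¹.
Then A⁷ = P·diag(−2187, 1)·P⁻¹ = [[−6561, 2], [−2187, 1]] · [[1, −2], [−1, 3]] = [[−6563, 13128], [−2188, 4377]].

[[−6563, 13128], [−2188, 4377]]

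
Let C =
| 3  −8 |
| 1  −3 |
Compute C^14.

C² = I (check: tr C = 0 and det C = −1), so C^14 = I since 14 is even.

[[1, 0], [0, 1]]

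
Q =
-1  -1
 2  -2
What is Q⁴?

Q² = [[-1, 3], [-6, 2]]
Q³ = [[7, -5], [10, 2]]
Q⁴ = [[-17, 3], [-6, -14]]

[[-17, 3], [-6, -14]]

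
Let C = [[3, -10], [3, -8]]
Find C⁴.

tr C = -5 and det C = 6, so the characteristic polynomial is λ² − (-5)λ + (6) with roots -3 and -2.
Eigenvectors give P = [[5, 2], [3, 1]] with P⁻¹ = [[-1, 2], [3, -5]], and C = P·diag(-3, -2)·P⁻¹.
Then C⁴ = P·diag(81, 16)·P⁻¹ = [[405, 32], [243, 16]] · [[-1, 2], [3, -5]] = [[-309, 650], [-195, 406]].

[[-309, 650], [-195, 406]]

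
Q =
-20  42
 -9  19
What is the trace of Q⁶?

tr Q = -1 and det Q = -2, so the characteristic polynomial is λ² − (-1)λ + (-2) with roots -2 and 1.
Eigenvectors give P = [[7, 2], [3, 1]] with P⁻¹ = [[1, -2], [-3, 7]], and Q = P·diag(-2, 1)·P⁻¹.
Then Q⁶ = P·diag(64, 1)·P⁻¹ = [[448, 2], [192, 1]] · [[1, -2], [-3, 7]] = [[442, -882], [189, -377]].

65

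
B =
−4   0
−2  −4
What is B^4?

B^2 = [[16, 0], [16, 16]]
B^3 = [[−64, 0], [−96, −64]]
B^4 = [[256, 0], [512, 256]]

[[256, 0], [512, 256]]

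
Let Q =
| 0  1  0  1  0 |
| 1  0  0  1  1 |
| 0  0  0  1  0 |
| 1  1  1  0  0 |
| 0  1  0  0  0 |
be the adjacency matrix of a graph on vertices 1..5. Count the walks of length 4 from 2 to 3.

The number of length-4 walks from vertex 2 to vertex 3 is entry (2,3) of Q^4, where Q is the adjacency matrix.
Q^2 = [[2, 1, 1, 1, 1], [1, 3, 1, 1, 0], [1, 1, 1, 0, 0], [1, 1, 0, 3, 1], [1, 0, 0, 1, 1]]
Q^3 = [[2, 4, 1, 4, 1], [4, 2, 1, 5, 3], [1, 1, 0, 3, 1], [4, 5, 3, 2, 1], [1, 3, 1, 1, 0]]
Q^4 = [[8, 7, 4, 7, 4], [7, 12, 5, 7, 2], [4, 5, 3, 2, 1], [7, 7, 2, 12, 5], [4, 2, 1, 5, 3]]

5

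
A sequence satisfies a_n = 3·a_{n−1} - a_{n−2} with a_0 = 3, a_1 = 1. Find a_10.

-987

With companion matrix C = [[3, -1], [1, 0]], [a_n, a_{n−1}]ᵀ = C·[a_{n−1}, a_{n−2}]ᵀ, so [a_10, a_9]ᵀ = C⁹·[a_1, a_0]ᵀ.
C⁹ = [[6765, -2584], [2584, -987]], giving [a_10, a_9]ᵀ = [[-987], [-377]].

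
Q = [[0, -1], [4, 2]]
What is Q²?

[[-4, -2], [8, 0]]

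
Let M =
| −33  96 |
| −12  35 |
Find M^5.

tr M = 2 and det M = −3, so the characteristic polynomial is λ² − (2)λ + (−3) with roots 3 and −1.
Eigenvectors give P = [[−8, −3], [−3, −1]] with P⁻¹ = [[1, −3], [−3, 8]], and M = P·diag(3, −1)·P⁻¹.
Then M^5 = P·diag(243, −1)·P⁻¹ = [[−1944, 3], [−729, 1]] · [[1, −3], [−3, 8]] = [[−1953, 5856], [−732, 2195]].

[[−1953, 5856], [−732, 2195]]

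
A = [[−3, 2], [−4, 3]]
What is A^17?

[[−3, 2], [−4, 3]]

A² = I (check: tr A = 0 and det A = −1), so A^17 = A since 17 is odd.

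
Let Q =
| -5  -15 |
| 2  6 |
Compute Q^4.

[[-5, -15], [2, 6]]

Q² = Q (a projection; rank 1, trace 1), so Q^4 = Q.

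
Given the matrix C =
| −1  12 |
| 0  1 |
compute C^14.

[[1, 0], [0, 1]]

C² = I (check: tr C = 0 and det C = −1), so C^14 = I since 14 is even.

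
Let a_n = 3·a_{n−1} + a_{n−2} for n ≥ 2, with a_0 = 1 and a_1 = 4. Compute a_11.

With companion matrix A = [[3, 1], [1, 0]], [a_n, a_{n−1}]ᵀ = A·[a_{n−1}, a_{n−2}]ᵀ, so [a_11, a_10]ᵀ = A^10·[a_1, a_0]ᵀ.
A^10 = [[141481, 42837], [42837, 12970]], giving [a_11, a_10]ᵀ = [[608761], [184318]].

608761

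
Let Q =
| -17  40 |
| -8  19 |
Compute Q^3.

tr Q = 2 and det Q = -3, so the characteristic polynomial is λ² − (2)λ + (-3) with roots 3 and -1.
Eigenvectors give P = [[2, 5], [1, 2]] with P⁻¹ = [[-2, 5], [1, -2]], and Q = P·diag(3, -1)·P⁻¹.
Then Q^3 = P·diag(27, -1)·P⁻¹ = [[54, -5], [27, -2]] · [[-2, 5], [1, -2]] = [[-113, 280], [-56, 139]].

[[-113, 280], [-56, 139]]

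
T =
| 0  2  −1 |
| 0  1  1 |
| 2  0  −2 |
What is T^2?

[[−2, 2, 4], [2, 1, −1], [−4, 4, 2]]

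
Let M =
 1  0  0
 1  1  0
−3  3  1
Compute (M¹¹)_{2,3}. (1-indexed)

0

M = I + N where N = [[0, 0, 0], [1, 0, 0], [−3, 3, 0]] is strictly lower-triangular, so N³ = 0.
(I + N)¹¹ = I + 11·N + 55·N² = [[1, 0, 0], [11, 1, 0], [132, 33, 1]].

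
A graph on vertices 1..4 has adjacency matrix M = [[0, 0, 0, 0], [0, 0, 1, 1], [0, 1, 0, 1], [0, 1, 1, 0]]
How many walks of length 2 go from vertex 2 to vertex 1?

0

The number of length-2 walks from vertex 2 to vertex 1 is entry (2,1) of M², where M is the adjacency matrix.
M² = [[0, 0, 0, 0], [0, 2, 1, 1], [0, 1, 2, 1], [0, 1, 1, 2]]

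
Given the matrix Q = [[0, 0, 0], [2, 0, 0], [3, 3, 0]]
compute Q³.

[[0, 0, 0], [0, 0, 0], [0, 0, 0]]

Q is strictly triangular, hence nilpotent: Q³ = 0, so Q³ = 0.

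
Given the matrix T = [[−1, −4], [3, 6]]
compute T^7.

tr T = 5 and det T = 6, so the characteristic polynomial is λ² − (5)λ + (6) with roots 2 and 3.
Eigenvectors give P = [[4, −1], [−3, 1]] with P⁻¹ = [[1, 1], [3, 4]], and T = P·diag(2, 3)·P⁻¹.
Then T^7 = P·diag(128, 2187)·P⁻¹ = [[512, −2187], [−384, 2187]] · [[1, 1], [3, 4]] = [[−6049, −8236], [6177, 8364]].

[[−6049, −8236], [6177, 8364]]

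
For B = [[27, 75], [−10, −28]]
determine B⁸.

[[−31269, −94575], [12610, 38086]]

tr B = −1 and det B = −6, so the characteristic polynomial is λ² − (−1)λ + (−6) with roots 2 and −3.
Eigenvectors give P = [[−3, −5], [1, 2]] with P⁻¹ = [[−2, −5], [1, 3]], and B = P·diag(2, −3)·P⁻¹.
Then B⁸ = P·diag(256, 6561)·P⁻¹ = [[−768, −32805], [256, 13122]] · [[−2, −5], [1, 3]] = [[−31269, −94575], [12610, 38086]].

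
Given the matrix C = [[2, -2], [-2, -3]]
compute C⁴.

C² = [[8, 2], [2, 13]]
C³ = [[12, -22], [-22, -43]]
C⁴ = [[68, 42], [42, 173]]

[[68, 42], [42, 173]]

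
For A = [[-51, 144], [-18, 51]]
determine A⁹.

tr A = 0 and det A = -9, so the characteristic polynomial is λ² − (0)λ + (-9) with roots 3 and -3.
Eigenvectors give P = [[-8, 3], [-3, 1]] with P⁻¹ = [[1, -3], [3, -8]], and A = P·diag(3, -3)·P⁻¹.
Then A⁹ = P·diag(19683, -19683)·P⁻¹ = [[-157464, -59049], [-59049, -19683]] · [[1, -3], [3, -8]] = [[-334611, 944784], [-118098, 334611]].

[[-334611, 944784], [-118098, 334611]]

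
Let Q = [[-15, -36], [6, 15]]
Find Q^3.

[[-135, -324], [54, 135]]

tr Q = 0 and det Q = -9, so the characteristic polynomial is λ² − (0)λ + (-9) with roots 3 and -3.
Eigenvectors give P = [[2, -3], [-1, 1]] with P⁻¹ = [[-1, -3], [-1, -2]], and Q = P·diag(3, -3)·P⁻¹.
Then Q^3 = P·diag(27, -27)·P⁻¹ = [[54, 81], [-27, -27]] · [[-1, -3], [-1, -2]] = [[-135, -324], [54, 135]].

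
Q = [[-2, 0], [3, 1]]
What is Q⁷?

[[-128, 0], [129, 1]]

tr Q = -1 and det Q = -2, so the characteristic polynomial is λ² − (-1)λ + (-2) with roots 1 and -2.
Eigenvectors give P = [[0, -1], [1, 1]] with P⁻¹ = [[1, 1], [-1, 0]], and Q = P·diag(1, -2)·P⁻¹.
Then Q⁷ = P·diag(1, -128)·P⁻¹ = [[0, 128], [1, -128]] · [[1, 1], [-1, 0]] = [[-128, 0], [129, 1]].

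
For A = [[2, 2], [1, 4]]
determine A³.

A² = [[6, 12], [6, 18]]
A³ = [[24, 60], [30, 84]]

[[24, 60], [30, 84]]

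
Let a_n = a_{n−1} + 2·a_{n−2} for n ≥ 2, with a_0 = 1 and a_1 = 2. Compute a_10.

With companion matrix A = [[1, 2], [1, 0]], [a_n, a_{n−1}]ᵀ = A·[a_{n−1}, a_{n−2}]ᵀ, so [a_10, a_9]ᵀ = A⁹·[a_1, a_0]ᵀ.
A⁹ = [[341, 342], [171, 170]], giving [a_10, a_9]ᵀ = [[1024], [512]].

1024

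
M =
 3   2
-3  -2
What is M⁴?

M² = M (a projection; rank 1, trace 1), so M⁴ = M.

[[3, 2], [-3, -2]]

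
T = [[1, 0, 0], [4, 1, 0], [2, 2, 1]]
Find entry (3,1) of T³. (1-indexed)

30

T = I + N where N = [[0, 0, 0], [4, 0, 0], [2, 2, 0]] is strictly lower-triangular, so N³ = 0.
(I + N)³ = I + 3·N + 3·N² = [[1, 0, 0], [12, 1, 0], [30, 6, 1]].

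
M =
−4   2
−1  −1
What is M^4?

tr M = −5 and det M = 6, so the characteristic polynomial is λ² − (−5)λ + (6) with roots −2 and −3.
Eigenvectors give P = [[−1, 2], [−1, 1]] with P⁻¹ = [[1, −2], [1, −1]], and M = P·diag(−2, −3)·P⁻¹.
Then M^4 = P·diag(16, 81)·P⁻¹ = [[−16, 162], [−16, 81]] · [[1, −2], [1, −1]] = [[146, −130], [65, −49]].

[[146, −130], [65, −49]]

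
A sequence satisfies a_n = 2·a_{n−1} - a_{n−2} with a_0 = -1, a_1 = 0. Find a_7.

6

With companion matrix B = [[2, -1], [1, 0]], [a_n, a_{n−1}]ᵀ = B·[a_{n−1}, a_{n−2}]ᵀ, so [a_7, a_6]ᵀ = B⁶·[a_1, a_0]ᵀ.
B⁶ = [[7, -6], [6, -5]], giving [a_7, a_6]ᵀ = [[6], [5]].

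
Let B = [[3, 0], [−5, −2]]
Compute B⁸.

tr B = 1 and det B = −6, so the characteristic polynomial is λ² − (1)λ + (−6) with roots −2 and 3.
Eigenvectors give P = [[0, −1], [1, 1]] with P⁻¹ = [[1, 1], [−1, 0]], and B = P·diag(−2, 3)·P⁻¹.
Then B⁸ = P·diag(256, 6561)·P⁻¹ = [[0, −6561], [256, 6561]] · [[1, 1], [−1, 0]] = [[6561, 0], [−6305, 256]].

[[6561, 0], [−6305, 256]]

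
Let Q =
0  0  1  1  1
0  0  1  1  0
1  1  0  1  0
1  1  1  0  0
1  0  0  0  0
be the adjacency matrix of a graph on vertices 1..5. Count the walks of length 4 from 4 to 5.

The number of length-4 walks from vertex 4 to vertex 5 is entry (4,5) of Q⁴, where Q is the adjacency matrix.
Q² = [[3, 2, 1, 1, 0], [2, 2, 1, 1, 0], [1, 1, 3, 2, 1], [1, 1, 2, 3, 1], [0, 0, 1, 1, 1]]
Q³ = [[2, 2, 6, 6, 3], [2, 2, 5, 5, 2], [6, 5, 4, 5, 1], [6, 5, 5, 4, 1], [3, 2, 1, 1, 0]]
Q⁴ = [[15, 12, 10, 10, 2], [12, 10, 9, 9, 2], [10, 9, 16, 15, 6], [10, 9, 15, 16, 6], [2, 2, 6, 6, 3]]

6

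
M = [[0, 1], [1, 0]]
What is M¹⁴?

M² = I (check: tr M = 0 and det M = −1), so M¹⁴ = I since 14 is even.

[[1, 0], [0, 1]]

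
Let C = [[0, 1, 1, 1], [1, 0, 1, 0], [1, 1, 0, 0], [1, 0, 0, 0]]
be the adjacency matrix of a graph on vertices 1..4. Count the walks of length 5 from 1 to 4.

The number of length-5 walks from vertex 1 to vertex 4 is entry (1,4) of C⁵, where C is the adjacency matrix.
C² = [[3, 1, 1, 0], [1, 2, 1, 1], [1, 1, 2, 1], [0, 1, 1, 1]]
C³ = [[2, 4, 4, 3], [4, 2, 3, 1], [4, 3, 2, 1], [3, 1, 1, 0]]
C⁴ = [[11, 6, 6, 2], [6, 7, 6, 4], [6, 6, 7, 4], [2, 4, 4, 3]]
C⁵ = [[14, 17, 17, 11], [17, 12, 13, 6], [17, 13, 12, 6], [11, 6, 6, 2]]

11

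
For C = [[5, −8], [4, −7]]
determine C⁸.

tr C = −2 and det C = −3, so the characteristic polynomial is λ² − (−2)λ + (−3) with roots −3 and 1.
Eigenvectors give P = [[1, 2], [1, 1]] with P⁻¹ = [[−1, 2], [1, −1]], and C = P·diag(−3, 1)·P⁻¹.
Then C⁸ = P·diag(6561, 1)·P⁻¹ = [[6561, 2], [6561, 1]] · [[−1, 2], [1, −1]] = [[−6559, 13120], [−6560, 13121]].

[[−6559, 13120], [−6560, 13121]]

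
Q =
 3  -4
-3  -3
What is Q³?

Q² = [[21, 0], [0, 21]]
Q³ = [[63, -84], [-63, -63]]

[[63, -84], [-63, -63]]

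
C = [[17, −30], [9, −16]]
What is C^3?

[[53, −90], [27, −46]]

tr C = 1 and det C = −2, so the characteristic polynomial is λ² − (1)λ + (−2) with roots −1 and 2.
Eigenvectors give P = [[−5, 2], [−3, 1]] with P⁻¹ = [[1, −2], [3, −5]], and C = P·diag(−1, 2)·P⁻¹.
Then C^3 = P·diag(−1, 8)·P⁻¹ = [[5, 16], [3, 8]] · [[1, −2], [3, −5]] = [[53, −90], [27, −46]].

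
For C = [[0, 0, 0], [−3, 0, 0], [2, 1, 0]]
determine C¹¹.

C is strictly triangular, hence nilpotent: C³ = 0, so C¹¹ = 0.

[[0, 0, 0], [0, 0, 0], [0, 0, 0]]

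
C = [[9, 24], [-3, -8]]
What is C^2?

[[9, 24], [-3, -8]]

C² = C (a projection; rank 1, trace 1), so C^2 = C.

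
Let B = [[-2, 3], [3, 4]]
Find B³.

[[-8, 63], [63, 118]]

B² = [[13, 6], [6, 25]]
B³ = [[-8, 63], [63, 118]]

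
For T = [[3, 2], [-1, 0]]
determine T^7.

[[255, 254], [-127, -126]]

tr T = 3 and det T = 2, so the characteristic polynomial is λ² − (3)λ + (2) with roots 1 and 2.
Eigenvectors give P = [[-1, 2], [1, -1]] with P⁻¹ = [[1, 2], [1, 1]], and T = P·diag(1, 2)·P⁻¹.
Then T^7 = P·diag(1, 128)·P⁻¹ = [[-1, 256], [1, -128]] · [[1, 2], [1, 1]] = [[255, 254], [-127, -126]].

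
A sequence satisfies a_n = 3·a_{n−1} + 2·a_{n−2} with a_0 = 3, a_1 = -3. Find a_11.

-373119

With companion matrix A = [[3, 2], [1, 0]], [a_n, a_{n−1}]ᵀ = A·[a_{n−1}, a_{n−2}]ᵀ, so [a_11, a_10]ᵀ = A¹⁰·[a_1, a_0]ᵀ.
A¹⁰ = [[283667, 159294], [79647, 44726]], giving [a_11, a_10]ᵀ = [[-373119], [-104763]].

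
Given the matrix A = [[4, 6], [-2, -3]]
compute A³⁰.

A² = A (a projection; rank 1, trace 1), so A³⁰ = A.

[[4, 6], [-2, -3]]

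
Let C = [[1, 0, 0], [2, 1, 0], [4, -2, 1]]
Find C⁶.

[[1, 0, 0], [12, 1, 0], [-36, -12, 1]]

C = I + N where N = [[0, 0, 0], [2, 0, 0], [4, -2, 0]] is strictly lower-triangular, so N³ = 0.
(I + N)⁶ = I + 6·N + 15·N² = [[1, 0, 0], [12, 1, 0], [-36, -12, 1]].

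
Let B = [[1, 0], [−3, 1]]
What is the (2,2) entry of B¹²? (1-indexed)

B = I + N where N = [[0, 0], [−3, 0]] is strictly lower-triangular, so N² = 0.
(I + N)¹² = I + 12·N = [[1, 0], [−36, 1]].

1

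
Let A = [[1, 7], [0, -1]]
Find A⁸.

A² = I (check: tr A = 0 and det A = -1), so A⁸ = I since 8 is even.

[[1, 0], [0, 1]]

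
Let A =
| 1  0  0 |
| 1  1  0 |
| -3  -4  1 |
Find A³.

[[1, 0, 0], [3, 1, 0], [-21, -12, 1]]

A = I + N where N = [[0, 0, 0], [1, 0, 0], [-3, -4, 0]] is strictly lower-triangular, so N³ = 0.
(I + N)³ = I + 3·N + 3·N² = [[1, 0, 0], [3, 1, 0], [-21, -12, 1]].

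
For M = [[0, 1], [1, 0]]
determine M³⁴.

[[1, 0], [0, 1]]

M² = I (check: tr M = 0 and det M = −1), so M³⁴ = I since 34 is even.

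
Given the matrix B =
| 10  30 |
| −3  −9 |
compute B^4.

B² = B (a projection; rank 1, trace 1), so B^4 = B.

[[10, 30], [−3, −9]]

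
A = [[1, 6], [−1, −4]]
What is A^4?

[[−29, −90], [15, 46]]

tr A = −3 and det A = 2, so the characteristic polynomial is λ² − (−3)λ + (2) with roots −1 and −2.
Eigenvectors give P = [[3, −2], [−1, 1]] with P⁻¹ = [[1, 2], [1, 3]], and A = P·diag(−1, −2)·P⁻¹.
Then A^4 = P·diag(1, 16)·P⁻¹ = [[3, −32], [−1, 16]] · [[1, 2], [1, 3]] = [[−29, −90], [15, 46]].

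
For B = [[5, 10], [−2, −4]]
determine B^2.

[[5, 10], [−2, −4]]

B² = B (a projection; rank 1, trace 1), so B^2 = B.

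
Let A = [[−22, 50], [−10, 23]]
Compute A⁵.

tr A = 1 and det A = −6, so the characteristic polynomial is λ² − (1)λ + (−6) with roots −2 and 3.
Eigenvectors give P = [[5, 2], [2, 1]] with P⁻¹ = [[1, −2], [−2, 5]], and A = P·diag(−2, 3)·P⁻¹.
Then A⁵ = P·diag(−32, 243)·P⁻¹ = [[−160, 486], [−64, 243]] · [[1, −2], [−2, 5]] = [[−1132, 2750], [−550, 1343]].

[[−1132, 2750], [−550, 1343]]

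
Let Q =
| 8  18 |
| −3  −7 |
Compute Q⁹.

tr Q = 1 and det Q = −2, so the characteristic polynomial is λ² − (1)λ + (−2) with roots −1 and 2.
Eigenvectors give P = [[−2, −3], [1, 1]] with P⁻¹ = [[1, 3], [−1, −2]], and Q = P·diag(−1, 2)·P⁻¹.
Then Q⁹ = P·diag(−1, 512)·P⁻¹ = [[2, −1536], [−1, 512]] · [[1, 3], [−1, −2]] = [[1538, 3078], [−513, −1027]].

[[1538, 3078], [−513, −1027]]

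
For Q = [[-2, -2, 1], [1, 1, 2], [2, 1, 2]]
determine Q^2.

[[4, 3, -4], [3, 1, 7], [1, -1, 8]]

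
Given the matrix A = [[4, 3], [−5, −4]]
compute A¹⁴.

A² = I (check: tr A = 0 and det A = −1), so A¹⁴ = I since 14 is even.

[[1, 0], [0, 1]]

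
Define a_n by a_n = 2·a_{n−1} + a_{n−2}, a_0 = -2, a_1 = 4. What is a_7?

536

With companion matrix B = [[2, 1], [1, 0]], [a_n, a_{n−1}]ᵀ = B·[a_{n−1}, a_{n−2}]ᵀ, so [a_7, a_6]ᵀ = B^6·[a_1, a_0]ᵀ.
B^6 = [[169, 70], [70, 29]], giving [a_7, a_6]ᵀ = [[536], [222]].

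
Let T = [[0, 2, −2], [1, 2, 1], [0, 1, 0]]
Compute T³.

[[2, 10, −2], [7, 18, 3], [2, 7, 0]]

T² = [[2, 2, 2], [2, 7, 0], [1, 2, 1]]
T³ = [[2, 10, −2], [7, 18, 3], [2, 7, 0]]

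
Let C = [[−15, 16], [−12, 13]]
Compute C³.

[[−111, 112], [−84, 85]]

tr C = −2 and det C = −3, so the characteristic polynomial is λ² − (−2)λ + (−3) with roots 1 and −3.
Eigenvectors give P = [[1, 4], [1, 3]] with P⁻¹ = [[−3, 4], [1, −1]], and C = P·diag(1, −3)·P⁻¹.
Then C³ = P·diag(1, −27)·P⁻¹ = [[1, −108], [1, −81]] · [[−3, 4], [1, −1]] = [[−111, 112], [−84, 85]].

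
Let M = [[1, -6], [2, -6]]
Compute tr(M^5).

tr M = -5 and det M = 6, so the characteristic polynomial is λ² − (-5)λ + (6) with roots -2 and -3.
Eigenvectors give P = [[2, 3], [1, 2]] with P⁻¹ = [[2, -3], [-1, 2]], and M = P·diag(-2, -3)·P⁻¹.
Then M^5 = P·diag(-32, -243)·P⁻¹ = [[-64, -729], [-32, -486]] · [[2, -3], [-1, 2]] = [[601, -1266], [422, -876]].

-275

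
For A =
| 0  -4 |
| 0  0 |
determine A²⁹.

A is strictly triangular, hence nilpotent: A² = 0, so A²⁹ = 0.

[[0, 0], [0, 0]]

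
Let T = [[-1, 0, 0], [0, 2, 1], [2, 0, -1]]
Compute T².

[[1, 0, 0], [2, 4, 1], [-4, 0, 1]]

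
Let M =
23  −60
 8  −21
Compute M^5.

[[1463, −3660], [488, −1221]]

tr M = 2 and det M = −3, so the characteristic polynomial is λ² − (2)λ + (−3) with roots 3 and −1.
Eigenvectors give P = [[3, −5], [1, −2]] with P⁻¹ = [[2, −5], [1, −3]], and M = P·diag(3, −1)·P⁻¹.
Then M^5 = P·diag(243, −1)·P⁻¹ = [[729, 5], [243, 2]] · [[2, −5], [1, −3]] = [[1463, −3660], [488, −1221]].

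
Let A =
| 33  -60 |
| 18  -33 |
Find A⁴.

[[81, 0], [0, 81]]

tr A = 0 and det A = -9, so the characteristic polynomial is λ² − (0)λ + (-9) with roots 3 and -3.
Eigenvectors give P = [[2, -5], [1, -3]] with P⁻¹ = [[3, -5], [1, -2]], and A = P·diag(3, -3)·P⁻¹.
Then A⁴ = P·diag(81, 81)·P⁻¹ = [[162, -405], [81, -243]] · [[3, -5], [1, -2]] = [[81, 0], [0, 81]].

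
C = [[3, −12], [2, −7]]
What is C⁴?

[[−159, 480], [−80, 241]]

tr C = −4 and det C = 3, so the characteristic polynomial is λ² − (−4)λ + (3) with roots −1 and −3.
Eigenvectors give P = [[−3, 2], [−1, 1]] with P⁻¹ = [[−1, 2], [−1, 3]], and C = P·diag(−1, −3)·P⁻¹.
Then C⁴ = P·diag(1, 81)·P⁻¹ = [[−3, 162], [−1, 81]] · [[−1, 2], [−1, 3]] = [[−159, 480], [−80, 241]].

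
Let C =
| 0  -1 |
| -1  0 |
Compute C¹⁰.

C² = I (check: tr C = 0 and det C = -1), so C¹⁰ = I since 10 is even.

[[1, 0], [0, 1]]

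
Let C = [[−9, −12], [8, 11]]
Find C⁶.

[[−1455, −2184], [1456, 2185]]

tr C = 2 and det C = −3, so the characteristic polynomial is λ² − (2)λ + (−3) with roots 3 and −1.
Eigenvectors give P = [[1, −3], [−1, 2]] with P⁻¹ = [[−2, −3], [−1, −1]], and C = P·diag(3, −1)·P⁻¹.
Then C⁶ = P·diag(729, 1)·P⁻¹ = [[729, −3], [−729, 2]] · [[−2, −3], [−1, −1]] = [[−1455, −2184], [1456, 2185]].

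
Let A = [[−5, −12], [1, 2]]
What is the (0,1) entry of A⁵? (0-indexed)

tr A = −3 and det A = 2, so the characteristic polynomial is λ² − (−3)λ + (2) with roots −2 and −1.
Eigenvectors give P = [[4, 3], [−1, −1]] with P⁻¹ = [[1, 3], [−1, −4]], and A = P·diag(−2, −1)·P⁻¹.
Then A⁵ = P·diag(−32, −1)·P⁻¹ = [[−128, −3], [32, 1]] · [[1, 3], [−1, −4]] = [[−125, −372], [31, 92]].

−372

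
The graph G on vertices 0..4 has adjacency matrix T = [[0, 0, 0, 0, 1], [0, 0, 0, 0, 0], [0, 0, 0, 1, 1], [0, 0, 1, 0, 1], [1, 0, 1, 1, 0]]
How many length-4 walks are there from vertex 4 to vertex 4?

11

The number of length-4 walks from vertex 4 to vertex 4 is entry (4,4) of T^4, where T is the adjacency matrix.
T^2 = [[1, 0, 1, 1, 0], [0, 0, 0, 0, 0], [1, 0, 2, 1, 1], [1, 0, 1, 2, 1], [0, 0, 1, 1, 3]]
T^3 = [[0, 0, 1, 1, 3], [0, 0, 0, 0, 0], [1, 0, 2, 3, 4], [1, 0, 3, 2, 4], [3, 0, 4, 4, 2]]
T^4 = [[3, 0, 4, 4, 2], [0, 0, 0, 0, 0], [4, 0, 7, 6, 6], [4, 0, 6, 7, 6], [2, 0, 6, 6, 11]]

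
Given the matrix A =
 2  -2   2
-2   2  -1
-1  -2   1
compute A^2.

[[6, -12, 8], [-7, 10, -7], [1, -4, 1]]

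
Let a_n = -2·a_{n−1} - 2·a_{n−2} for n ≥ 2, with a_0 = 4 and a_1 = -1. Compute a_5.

With companion matrix A = [[-2, -2], [1, 0]], [a_n, a_{n−1}]ᵀ = A·[a_{n−1}, a_{n−2}]ᵀ, so [a_5, a_4]ᵀ = A^4·[a_1, a_0]ᵀ.
A^4 = [[-4, 0], [0, -4]], giving [a_5, a_4]ᵀ = [[4], [-16]].

4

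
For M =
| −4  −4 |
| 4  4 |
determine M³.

M² = [[0, 0], [0, 0]]
M³ = [[0, 0], [0, 0]]

[[0, 0], [0, 0]]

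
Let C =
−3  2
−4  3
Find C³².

C² = I (check: tr C = 0 and det C = −1), so C³² = I since 32 is even.

[[1, 0], [0, 1]]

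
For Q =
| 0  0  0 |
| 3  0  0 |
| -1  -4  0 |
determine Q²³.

Q is strictly triangular, hence nilpotent: Q³ = 0, so Q²³ = 0.

[[0, 0, 0], [0, 0, 0], [0, 0, 0]]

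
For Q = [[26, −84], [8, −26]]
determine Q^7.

tr Q = 0 and det Q = −4, so the characteristic polynomial is λ² − (0)λ + (−4) with roots 2 and −2.
Eigenvectors give P = [[7, 3], [2, 1]] with P⁻¹ = [[1, −3], [−2, 7]], and Q = P·diag(2, −2)·P⁻¹.
Then Q^7 = P·diag(128, −128)·P⁻¹ = [[896, −384], [256, −128]] · [[1, −3], [−2, 7]] = [[1664, −5376], [512, −1664]].

[[1664, −5376], [512, −1664]]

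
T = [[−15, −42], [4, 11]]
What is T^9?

tr T = −4 and det T = 3, so the characteristic polynomial is λ² − (−4)λ + (3) with roots −1 and −3.
Eigenvectors give P = [[−3, 7], [1, −2]] with P⁻¹ = [[2, 7], [1, 3]], and T = P·diag(−1, −3)·P⁻¹.
Then T^9 = P·diag(−1, −19683)·P⁻¹ = [[3, −137781], [−1, 39366]] · [[2, 7], [1, 3]] = [[−137775, −413322], [39364, 118091]].

[[−137775, −413322], [39364, 118091]]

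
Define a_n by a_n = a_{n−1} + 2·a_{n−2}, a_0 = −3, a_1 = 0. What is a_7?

With companion matrix C = [[1, 2], [1, 0]], [a_n, a_{n−1}]ᵀ = C·[a_{n−1}, a_{n−2}]ᵀ, so [a_7, a_6]ᵀ = C^6·[a_1, a_0]ᵀ.
C^6 = [[43, 42], [21, 22]], giving [a_7, a_6]ᵀ = [[−126], [−66]].

−126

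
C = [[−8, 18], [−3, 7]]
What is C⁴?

[[46, −90], [15, −29]]

tr C = −1 and det C = −2, so the characteristic polynomial is λ² − (−1)λ + (−2) with roots 1 and −2.
Eigenvectors give P = [[2, 3], [1, 1]] with P⁻¹ = [[−1, 3], [1, −2]], and C = P·diag(1, −2)·P⁻¹.
Then C⁴ = P·diag(1, 16)·P⁻¹ = [[2, 48], [1, 16]] · [[−1, 3], [1, −2]] = [[46, −90], [15, −29]].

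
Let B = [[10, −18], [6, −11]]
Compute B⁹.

[[1540, −3078], [1026, −2051]]

tr B = −1 and det B = −2, so the characteristic polynomial is λ² − (−1)λ + (−2) with roots 1 and −2.
Eigenvectors give P = [[2, −3], [1, −2]] with P⁻¹ = [[2, −3], [1, −2]], and B = P·diag(1, −2)·P⁻¹.
Then B⁹ = P·diag(1, −512)·P⁻¹ = [[2, 1536], [1, 1024]] · [[2, −3], [1, −2]] = [[1540, −3078], [1026, −2051]].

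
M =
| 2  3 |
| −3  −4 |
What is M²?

[[−5, −6], [6, 7]]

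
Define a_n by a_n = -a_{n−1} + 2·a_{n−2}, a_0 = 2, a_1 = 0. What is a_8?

With companion matrix M = [[-1, 2], [1, 0]], [a_n, a_{n−1}]ᵀ = M·[a_{n−1}, a_{n−2}]ᵀ, so [a_8, a_7]ᵀ = M^7·[a_1, a_0]ᵀ.
M^7 = [[-85, 86], [43, -42]], giving [a_8, a_7]ᵀ = [[172], [-84]].

172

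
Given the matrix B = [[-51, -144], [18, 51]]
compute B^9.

[[-334611, -944784], [118098, 334611]]

tr B = 0 and det B = -9, so the characteristic polynomial is λ² − (0)λ + (-9) with roots 3 and -3.
Eigenvectors give P = [[8, -3], [-3, 1]] with P⁻¹ = [[-1, -3], [-3, -8]], and B = P·diag(3, -3)·P⁻¹.
Then B^9 = P·diag(19683, -19683)·P⁻¹ = [[157464, 59049], [-59049, -19683]] · [[-1, -3], [-3, -8]] = [[-334611, -944784], [118098, 334611]].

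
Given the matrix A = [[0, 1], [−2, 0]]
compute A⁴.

[[4, 0], [0, 4]]

A² = [[−2, 0], [0, −2]]
A³ = [[0, −2], [4, 0]]
A⁴ = [[4, 0], [0, 4]]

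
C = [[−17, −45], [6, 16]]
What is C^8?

[[1531, 3825], [−510, −1274]]

tr C = −1 and det C = −2, so the characteristic polynomial is λ² − (−1)λ + (−2) with roots −2 and 1.
Eigenvectors give P = [[−3, −5], [1, 2]] with P⁻¹ = [[−2, −5], [1, 3]], and C = P·diag(−2, 1)·P⁻¹.
Then C^8 = P·diag(256, 1)·P⁻¹ = [[−768, −5], [256, 2]] · [[−2, −5], [1, 3]] = [[1531, 3825], [−510, −1274]].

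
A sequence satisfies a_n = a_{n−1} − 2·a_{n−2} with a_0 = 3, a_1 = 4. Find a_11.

With companion matrix C = [[1, −2], [1, 0]], [a_n, a_{n−1}]ᵀ = C·[a_{n−1}, a_{n−2}]ᵀ, so [a_11, a_10]ᵀ = C^10·[a_1, a_0]ᵀ.
C^10 = [[23, 22], [−11, 34]], giving [a_11, a_10]ᵀ = [[158], [58]].

158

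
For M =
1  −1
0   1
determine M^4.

M = I + N where N = [[0, −1], [0, 0]] is strictly upper-triangular, so N^2 = 0.
(I + N)^4 = I + 4·N = [[1, −4], [0, 1]].

[[1, −4], [0, 1]]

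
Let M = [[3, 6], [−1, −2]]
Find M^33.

[[3, 6], [−1, −2]]

M² = M (a projection; rank 1, trace 1), so M^33 = M.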